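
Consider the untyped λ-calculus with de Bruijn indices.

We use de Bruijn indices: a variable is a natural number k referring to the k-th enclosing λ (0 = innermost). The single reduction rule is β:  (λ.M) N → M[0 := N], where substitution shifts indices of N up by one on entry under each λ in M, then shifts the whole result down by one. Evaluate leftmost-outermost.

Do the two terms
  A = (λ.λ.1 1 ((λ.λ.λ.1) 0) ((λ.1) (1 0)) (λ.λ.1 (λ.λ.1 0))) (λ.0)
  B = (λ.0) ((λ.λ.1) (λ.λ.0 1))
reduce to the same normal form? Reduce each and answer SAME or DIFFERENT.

Answer: DIFFERENT — A ⇓ λ.0, B ⇓ λ.λ.λ.0 1

Working:
Term A:
  start: (λ.λ.1 1 ((λ.λ.λ.1) 0) ((λ.1) (1 0)) (λ.λ.1 (λ.λ.1 0))) (λ.0)
  →1  λ.(λ.0) (λ.0) ((λ.λ.λ.1) 0) ((λ.1) ((λ.0) 0)) (λ.λ.1 (λ.λ.1 0))
  →2  λ.(λ.0) ((λ.λ.λ.1) 0) ((λ.1) ((λ.0) 0)) (λ.λ.1 (λ.λ.1 0))
  →3  λ.(λ.λ.λ.1) 0 ((λ.1) ((λ.0) 0)) (λ.λ.1 (λ.λ.1 0))
  →4  λ.(λ.λ.1) ((λ.1) ((λ.0) 0)) (λ.λ.1 (λ.λ.1 0))
  →5  λ.(λ.(λ.2) ((λ.0) 1)) (λ.λ.1 (λ.λ.1 0))
  →6  λ.(λ.1) ((λ.0) 0)
  →7  λ.0

Term B:
  start: (λ.0) ((λ.λ.1) (λ.λ.0 1))
  →1  (λ.λ.1) (λ.λ.0 1)
  →2  λ.λ.λ.0 1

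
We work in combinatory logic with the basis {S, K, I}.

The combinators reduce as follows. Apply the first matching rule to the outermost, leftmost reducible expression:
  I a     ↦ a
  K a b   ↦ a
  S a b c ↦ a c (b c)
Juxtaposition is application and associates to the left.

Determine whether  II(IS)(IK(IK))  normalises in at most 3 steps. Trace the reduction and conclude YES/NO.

  start: II(IS)(IK(IK))
  step 1: I(IS)(IK(IK))
  step 2: IS(IK(IK))
  step 3: S(IK(IK))

Answer: NO — after 3 steps the term is S(IK(IK)), not yet normal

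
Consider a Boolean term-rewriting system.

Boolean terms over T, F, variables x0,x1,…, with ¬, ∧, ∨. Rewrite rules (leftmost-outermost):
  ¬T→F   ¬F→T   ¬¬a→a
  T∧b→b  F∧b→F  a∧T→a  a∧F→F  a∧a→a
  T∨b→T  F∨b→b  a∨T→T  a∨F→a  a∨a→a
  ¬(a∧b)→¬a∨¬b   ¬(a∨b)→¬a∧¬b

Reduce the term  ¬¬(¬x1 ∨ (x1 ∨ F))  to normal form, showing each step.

  start: ¬¬(¬x1 ∨ (x1 ∨ F))
  →1  ¬x1 ∨ (x1 ∨ F)
  →2  ¬x1 ∨ x1

Answer: normal form = ¬x1 ∨ x1  (in 2 steps)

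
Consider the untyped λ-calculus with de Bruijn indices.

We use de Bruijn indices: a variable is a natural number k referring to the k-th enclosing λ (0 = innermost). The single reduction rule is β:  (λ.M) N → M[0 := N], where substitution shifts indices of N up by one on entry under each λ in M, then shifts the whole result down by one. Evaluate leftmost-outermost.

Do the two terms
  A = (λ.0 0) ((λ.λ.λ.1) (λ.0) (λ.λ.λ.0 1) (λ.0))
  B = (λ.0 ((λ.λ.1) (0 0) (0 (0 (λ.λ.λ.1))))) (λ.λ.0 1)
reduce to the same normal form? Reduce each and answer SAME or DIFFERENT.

Term A:
  start: (λ.0 0) ((λ.λ.λ.1) (λ.0) (λ.λ.λ.0 1) (λ.0))
  →1  (λ.λ.λ.1) (λ.0) (λ.λ.λ.0 1) (λ.0) ((λ.λ.λ.1) (λ.0) (λ.λ.λ.0 1) (λ.0))
  →2  (λ.λ.1) (λ.λ.λ.0 1) (λ.0) ((λ.λ.λ.1) (λ.0) (λ.λ.λ.0 1) (λ.0))
  →3  (λ.λ.λ.λ.0 1) (λ.0) ((λ.λ.λ.1) (λ.0) (λ.λ.λ.0 1) (λ.0))
  →4  (λ.λ.λ.0 1) ((λ.λ.λ.1) (λ.0) (λ.λ.λ.0 1) (λ.0))
  →5  λ.λ.0 1

Term B:
  start: (λ.0 ((λ.λ.1) (0 0) (0 (0 (λ.λ.λ.1))))) (λ.λ.0 1)
  →1  (λ.λ.0 1) ((λ.λ.1) ((λ.λ.0 1) (λ.λ.0 1)) ((λ.λ.0 1) ((λ.λ.0 1) (λ.λ.λ.1))))
  →2  λ.0 ((λ.λ.1) ((λ.λ.0 1) (λ.λ.0 1)) ((λ.λ.0 1) ((λ.λ.0 1) (λ.λ.λ.1))))
  →3  λ.0 ((λ.(λ.λ.0 1) (λ.λ.0 1)) ((λ.λ.0 1) ((λ.λ.0 1) (λ.λ.λ.1))))
  →4  λ.0 ((λ.λ.0 1) (λ.λ.0 1))
  →5  λ.0 (λ.0 (λ.λ.0 1))

Answer: DIFFERENT — A ⇓ λ.λ.0 1, B ⇓ λ.0 (λ.0 (λ.λ.0 1))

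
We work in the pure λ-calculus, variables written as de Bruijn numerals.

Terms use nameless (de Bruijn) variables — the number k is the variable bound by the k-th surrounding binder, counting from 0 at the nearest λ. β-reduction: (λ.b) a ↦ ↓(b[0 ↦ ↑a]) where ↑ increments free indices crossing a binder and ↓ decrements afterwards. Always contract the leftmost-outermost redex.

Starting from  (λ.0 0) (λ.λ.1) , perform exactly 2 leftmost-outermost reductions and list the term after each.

  start: (λ.0 0) (λ.λ.1)
  [1] (λ.λ.1) (λ.λ.1)
  [2] λ.λ.λ.1

Answer: after 2 steps: λ.λ.λ.1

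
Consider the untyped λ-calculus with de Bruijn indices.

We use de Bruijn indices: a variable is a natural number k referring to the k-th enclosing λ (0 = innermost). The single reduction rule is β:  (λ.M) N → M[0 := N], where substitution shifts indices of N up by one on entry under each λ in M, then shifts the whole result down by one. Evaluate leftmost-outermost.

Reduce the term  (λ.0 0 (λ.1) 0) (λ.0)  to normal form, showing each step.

Answer: normal form = λ.0  (in 4 steps)

Reduction:
  start: (λ.0 0 (λ.1) 0) (λ.0)
  step 1: (λ.0) (λ.0) (λ.λ.0) (λ.0)
  step 2: (λ.0) (λ.λ.0) (λ.0)
  step 3: (λ.λ.0) (λ.0)
  step 4: λ.0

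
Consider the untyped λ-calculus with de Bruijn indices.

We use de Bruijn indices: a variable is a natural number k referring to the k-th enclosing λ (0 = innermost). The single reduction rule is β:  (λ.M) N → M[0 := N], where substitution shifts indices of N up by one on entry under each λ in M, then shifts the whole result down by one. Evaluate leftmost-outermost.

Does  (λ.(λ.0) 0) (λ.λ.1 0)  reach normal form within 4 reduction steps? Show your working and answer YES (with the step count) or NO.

Answer: YES — reaches normal form λ.λ.1 0 in 2 ≤ 4 steps

Reduction:
  start: (λ.(λ.0) 0) (λ.λ.1 0)
  →1  (λ.0) (λ.λ.1 0)
  →2  λ.λ.1 0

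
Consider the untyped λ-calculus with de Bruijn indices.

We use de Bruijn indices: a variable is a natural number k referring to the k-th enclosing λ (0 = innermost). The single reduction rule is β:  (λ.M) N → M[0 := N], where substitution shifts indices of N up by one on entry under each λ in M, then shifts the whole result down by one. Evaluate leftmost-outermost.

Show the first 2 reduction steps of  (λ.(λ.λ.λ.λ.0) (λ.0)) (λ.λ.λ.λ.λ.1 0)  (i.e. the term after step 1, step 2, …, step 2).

  start: (λ.(λ.λ.λ.λ.0) (λ.0)) (λ.λ.λ.λ.λ.1 0)
  →1  (λ.λ.λ.λ.0) (λ.0)
  →2  λ.λ.λ.0

Answer: after 2 steps: λ.λ.λ.0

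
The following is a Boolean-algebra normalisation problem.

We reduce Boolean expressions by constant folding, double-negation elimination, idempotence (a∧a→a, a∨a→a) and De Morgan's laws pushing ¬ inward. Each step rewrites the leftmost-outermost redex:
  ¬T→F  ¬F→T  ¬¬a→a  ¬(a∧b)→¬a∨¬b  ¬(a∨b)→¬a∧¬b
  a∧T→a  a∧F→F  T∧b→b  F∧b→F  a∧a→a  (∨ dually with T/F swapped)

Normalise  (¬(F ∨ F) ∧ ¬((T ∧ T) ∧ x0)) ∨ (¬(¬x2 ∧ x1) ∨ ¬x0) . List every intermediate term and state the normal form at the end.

  start: (¬(F ∨ F) ∧ ¬((T ∧ T) ∧ x0)) ∨ (¬(¬x2 ∧ x1) ∨ ¬x0)
  [1] ((¬F ∧ ¬F) ∧ ¬((T ∧ T) ∧ x0)) ∨ (¬(¬x2 ∧ x1) ∨ ¬x0)
  [2] (¬F ∧ ¬((T ∧ T) ∧ x0)) ∨ (¬(¬x2 ∧ x1) ∨ ¬x0)
  [3] (T ∧ ¬((T ∧ T) ∧ x0)) ∨ (¬(¬x2 ∧ x1) ∨ ¬x0)
  [4] ¬((T ∧ T) ∧ x0) ∨ (¬(¬x2 ∧ x1) ∨ ¬x0)
  [5] (¬(T ∧ T) ∨ ¬x0) ∨ (¬(¬x2 ∧ x1) ∨ ¬x0)
  [6] ((¬T ∨ ¬T) ∨ ¬x0) ∨ (¬(¬x2 ∧ x1) ∨ ¬x0)
  [7] (¬T ∨ ¬x0) ∨ (¬(¬x2 ∧ x1) ∨ ¬x0)
  [8] (F ∨ ¬x0) ∨ (¬(¬x2 ∧ x1) ∨ ¬x0)
  [9] ¬x0 ∨ (¬(¬x2 ∧ x1) ∨ ¬x0)
  [10] ¬x0 ∨ ((¬¬x2 ∨ ¬x1) ∨ ¬x0)
  [11] ¬x0 ∨ ((x2 ∨ ¬x1) ∨ ¬x0)

Answer: normal form = ¬x0 ∨ ((x2 ∨ ¬x1) ∨ ¬x0)  (in 11 steps)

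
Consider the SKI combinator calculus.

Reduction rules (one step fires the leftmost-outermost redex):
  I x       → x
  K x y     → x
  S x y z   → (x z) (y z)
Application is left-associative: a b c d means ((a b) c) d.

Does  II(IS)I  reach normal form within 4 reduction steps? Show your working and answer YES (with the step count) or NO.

  start: II(IS)I
  [1] I(IS)I
  [2] ISI
  [3] SI

Answer: YES — reaches normal form SI in 3 ≤ 4 steps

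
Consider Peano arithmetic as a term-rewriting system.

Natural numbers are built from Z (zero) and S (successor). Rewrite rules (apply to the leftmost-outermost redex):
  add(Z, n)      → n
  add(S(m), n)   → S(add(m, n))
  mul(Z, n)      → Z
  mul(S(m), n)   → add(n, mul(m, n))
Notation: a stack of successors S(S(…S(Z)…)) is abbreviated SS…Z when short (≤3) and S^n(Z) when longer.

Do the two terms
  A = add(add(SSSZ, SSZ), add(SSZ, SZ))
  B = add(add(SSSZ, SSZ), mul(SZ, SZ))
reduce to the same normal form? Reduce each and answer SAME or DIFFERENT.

Answer: DIFFERENT — A ⇓ S^8(Z), B ⇓ S^6(Z)

Derivation:
Term A:
  start: add(add(SSSZ, SSZ), add(SSZ, SZ))
  step 1: add(S(add(SSZ, SSZ)), add(SSZ, SZ))
  step 2: S(add(add(SSZ, SSZ), add(SSZ, SZ)))
  step 3: S(add(S(add(SZ, SSZ)), add(SSZ, SZ)))
  step 4: S(S(add(add(SZ, SSZ), add(SSZ, SZ))))
  step 5: S(S(add(S(add(Z, SSZ)), add(SSZ, SZ))))
  step 6: S(S(S(add(add(Z, SSZ), add(SSZ, SZ)))))
  step 7: S(S(S(add(SSZ, add(SSZ, SZ)))))
  step 8: S(S(S(S(add(SZ, add(SSZ, SZ))))))
  step 9: S(S(S(S(S(add(Z, add(SSZ, SZ)))))))
  step 10: S(S(S(S(S(add(SSZ, SZ))))))
  step 11: S(S(S(S(S(S(add(SZ, SZ)))))))
  step 12: S(S(S(S(S(S(S(add(Z, SZ))))))))
  step 13: S^8(Z)

Term B:
  start: add(add(SSSZ, SSZ), mul(SZ, SZ))
  step 1: add(S(add(SSZ, SSZ)), mul(SZ, SZ))
  step 2: S(add(add(SSZ, SSZ), mul(SZ, SZ)))
  step 3: S(add(S(add(SZ, SSZ)), mul(SZ, SZ)))
  step 4: S(S(add(add(SZ, SSZ), mul(SZ, SZ))))
  step 5: S(S(add(S(add(Z, SSZ)), mul(SZ, SZ))))
  step 6: S(S(S(add(add(Z, SSZ), mul(SZ, SZ)))))
  step 7: S(S(S(add(SSZ, mul(SZ, SZ)))))
  step 8: S(S(S(S(add(SZ, mul(SZ, SZ))))))
  step 9: S(S(S(S(S(add(Z, mul(SZ, SZ)))))))
  step 10: S(S(S(S(S(mul(SZ, SZ))))))
  step 11: S(S(S(S(S(add(SZ, mul(Z, SZ)))))))
  step 12: S(S(S(S(S(S(add(Z, mul(Z, SZ))))))))
  step 13: S(S(S(S(S(S(mul(Z, SZ)))))))
  step 14: S^6(Z)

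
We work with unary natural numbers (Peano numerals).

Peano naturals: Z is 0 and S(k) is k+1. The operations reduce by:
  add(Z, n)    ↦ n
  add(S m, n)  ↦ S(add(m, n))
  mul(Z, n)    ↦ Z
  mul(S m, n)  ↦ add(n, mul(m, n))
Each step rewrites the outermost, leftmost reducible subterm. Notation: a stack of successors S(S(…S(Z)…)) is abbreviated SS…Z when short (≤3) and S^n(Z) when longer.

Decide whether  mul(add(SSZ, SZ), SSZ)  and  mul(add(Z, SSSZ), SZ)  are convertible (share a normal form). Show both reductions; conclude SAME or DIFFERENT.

Term A:
  start: mul(add(SSZ, SZ), SSZ)
  [1] mul(S(add(SZ, SZ)), SSZ)
  [2] add(SSZ, mul(add(SZ, SZ), SSZ))
  [3] S(add(SZ, mul(add(SZ, SZ), SSZ)))
  [4] S(S(add(Z, mul(add(SZ, SZ), SSZ))))
  [5] S(S(mul(add(SZ, SZ), SSZ)))
  [6] S(S(mul(S(add(Z, SZ)), SSZ)))
  [7] S(S(add(SSZ, mul(add(Z, SZ), SSZ))))
  [8] S(S(S(add(SZ, mul(add(Z, SZ), SSZ)))))
  [9] S(S(S(S(add(Z, mul(add(Z, SZ), SSZ))))))
  [10] S(S(S(S(mul(add(Z, SZ), SSZ)))))
  [11] S(S(S(S(mul(SZ, SSZ)))))
  [12] S(S(S(S(add(SSZ, mul(Z, SSZ))))))
  [13] S(S(S(S(S(add(SZ, mul(Z, SSZ)))))))
  [14] S(S(S(S(S(S(add(Z, mul(Z, SSZ))))))))
  [15] S(S(S(S(S(S(mul(Z, SSZ)))))))
  [16] S^6(Z)

Term B:
  start: mul(add(Z, SSSZ), SZ)
  [1] mul(SSSZ, SZ)
  [2] add(SZ, mul(SSZ, SZ))
  [3] S(add(Z, mul(SSZ, SZ)))
  [4] S(mul(SSZ, SZ))
  [5] S(add(SZ, mul(SZ, SZ)))
  [6] S(S(add(Z, mul(SZ, SZ))))
  [7] S(S(mul(SZ, SZ)))
  [8] S(S(add(SZ, mul(Z, SZ))))
  [9] S(S(S(add(Z, mul(Z, SZ)))))
  [10] S(S(S(mul(Z, SZ))))
  [11] SSSZ

Answer: DIFFERENT — A ⇓ S^6(Z), B ⇓ SSSZ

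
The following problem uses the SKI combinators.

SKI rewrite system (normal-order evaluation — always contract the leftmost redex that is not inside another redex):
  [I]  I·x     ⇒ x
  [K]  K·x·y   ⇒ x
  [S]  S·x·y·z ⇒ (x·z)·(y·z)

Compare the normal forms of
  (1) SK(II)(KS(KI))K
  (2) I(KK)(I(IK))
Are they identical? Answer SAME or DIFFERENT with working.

Term A:
  start: SK(II)(KS(KI))K
  [1] K(KS(KI))(II(KS(KI)))K
  [2] KS(KI)K
  [3] SK

Term B:
  start: I(KK)(I(IK))
  [1] KK(I(IK))
  [2] K

Answer: DIFFERENT — A ⇓ SK, B ⇓ K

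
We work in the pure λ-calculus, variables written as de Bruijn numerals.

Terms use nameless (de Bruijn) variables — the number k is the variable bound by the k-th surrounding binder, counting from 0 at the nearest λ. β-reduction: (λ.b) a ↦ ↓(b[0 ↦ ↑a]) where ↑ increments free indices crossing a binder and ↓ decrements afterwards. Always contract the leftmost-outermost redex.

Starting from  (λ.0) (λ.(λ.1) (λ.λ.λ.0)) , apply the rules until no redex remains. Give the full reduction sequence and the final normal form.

Answer: normal form = λ.0  (in 2 steps)

Working:
  start: (λ.0) (λ.(λ.1) (λ.λ.λ.0))
  →1  λ.(λ.1) (λ.λ.λ.0)
  →2  λ.0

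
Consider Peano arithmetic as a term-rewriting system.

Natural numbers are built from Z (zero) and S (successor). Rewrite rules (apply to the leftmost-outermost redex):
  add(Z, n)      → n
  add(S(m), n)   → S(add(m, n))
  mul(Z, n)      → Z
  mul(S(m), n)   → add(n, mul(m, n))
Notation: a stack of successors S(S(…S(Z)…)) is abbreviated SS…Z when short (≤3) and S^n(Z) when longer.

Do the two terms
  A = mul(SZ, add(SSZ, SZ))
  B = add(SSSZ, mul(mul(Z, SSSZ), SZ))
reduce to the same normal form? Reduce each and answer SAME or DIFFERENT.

Term A:
  start: mul(SZ, add(SSZ, SZ))
  [1] add(add(SSZ, SZ), mul(Z, add(SSZ, SZ)))
  [2] add(S(add(SZ, SZ)), mul(Z, add(SSZ, SZ)))
  [3] S(add(add(SZ, SZ), mul(Z, add(SSZ, SZ))))
  [4] S(add(S(add(Z, SZ)), mul(Z, add(SSZ, SZ))))
  [5] S(S(add(add(Z, SZ), mul(Z, add(SSZ, SZ)))))
  [6] S(S(add(SZ, mul(Z, add(SSZ, SZ)))))
  [7] S(S(S(add(Z, mul(Z, add(SSZ, SZ))))))
  [8] S(S(S(mul(Z, add(SSZ, SZ)))))
  [9] SSSZ

Term B:
  start: add(SSSZ, mul(mul(Z, SSSZ), SZ))
  [1] S(add(SSZ, mul(mul(Z, SSSZ), SZ)))
  [2] S(S(add(SZ, mul(mul(Z, SSSZ), SZ))))
  [3] S(S(S(add(Z, mul(mul(Z, SSSZ), SZ)))))
  [4] S(S(S(mul(mul(Z, SSSZ), SZ))))
  [5] S(S(S(mul(Z, SZ))))
  [6] SSSZ

Answer: SAME — A ⇓ SSSZ, B ⇓ SSSZ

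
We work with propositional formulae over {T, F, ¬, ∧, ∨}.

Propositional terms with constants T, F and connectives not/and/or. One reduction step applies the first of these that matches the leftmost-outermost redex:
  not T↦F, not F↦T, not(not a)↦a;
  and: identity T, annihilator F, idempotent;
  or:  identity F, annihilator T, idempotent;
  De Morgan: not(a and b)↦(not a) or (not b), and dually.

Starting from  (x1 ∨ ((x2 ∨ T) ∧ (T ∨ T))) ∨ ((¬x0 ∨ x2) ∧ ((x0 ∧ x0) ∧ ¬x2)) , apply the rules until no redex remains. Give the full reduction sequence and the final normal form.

Answer: normal form = T  (in 5 steps)

Reduction:
  start: (x1 ∨ ((x2 ∨ T) ∧ (T ∨ T))) ∨ ((¬x0 ∨ x2) ∧ ((x0 ∧ x0) ∧ ¬x2))
  step 1: (x1 ∨ (T ∧ (T ∨ T))) ∨ ((¬x0 ∨ x2) ∧ ((x0 ∧ x0) ∧ ¬x2))
  step 2: (x1 ∨ (T ∨ T)) ∨ ((¬x0 ∨ x2) ∧ ((x0 ∧ x0) ∧ ¬x2))
  step 3: (x1 ∨ T) ∨ ((¬x0 ∨ x2) ∧ ((x0 ∧ x0) ∧ ¬x2))
  step 4: T ∨ ((¬x0 ∨ x2) ∧ ((x0 ∧ x0) ∧ ¬x2))
  step 5: T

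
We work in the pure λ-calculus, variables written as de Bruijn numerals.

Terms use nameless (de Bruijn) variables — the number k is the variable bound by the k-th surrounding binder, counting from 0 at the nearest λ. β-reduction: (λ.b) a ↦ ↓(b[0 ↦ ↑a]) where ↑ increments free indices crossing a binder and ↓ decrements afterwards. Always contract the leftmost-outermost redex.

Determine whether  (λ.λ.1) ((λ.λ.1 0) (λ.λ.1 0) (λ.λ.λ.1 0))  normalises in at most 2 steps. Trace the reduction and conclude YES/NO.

Answer: NO — after 2 steps the term is λ.(λ.(λ.λ.1 0) 0) (λ.λ.λ.1 0), not yet normal

Derivation:
  start: (λ.λ.1) ((λ.λ.1 0) (λ.λ.1 0) (λ.λ.λ.1 0))
  →1  λ.(λ.λ.1 0) (λ.λ.1 0) (λ.λ.λ.1 0)
  →2  λ.(λ.(λ.λ.1 0) 0) (λ.λ.λ.1 0)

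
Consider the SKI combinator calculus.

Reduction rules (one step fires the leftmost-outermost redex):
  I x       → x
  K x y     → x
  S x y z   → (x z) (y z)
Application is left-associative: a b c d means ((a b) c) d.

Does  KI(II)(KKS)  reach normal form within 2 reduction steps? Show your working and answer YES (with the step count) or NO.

  start: KI(II)(KKS)
  [1] I(KKS)
  [2] KKS

Answer: NO — after 2 steps the term is KKS, not yet normal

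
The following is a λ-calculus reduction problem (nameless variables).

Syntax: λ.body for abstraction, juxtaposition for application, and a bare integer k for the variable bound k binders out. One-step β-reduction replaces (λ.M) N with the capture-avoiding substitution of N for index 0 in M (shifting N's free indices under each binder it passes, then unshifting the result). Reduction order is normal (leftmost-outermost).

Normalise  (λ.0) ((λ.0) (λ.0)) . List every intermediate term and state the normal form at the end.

Answer: normal form = λ.0  (in 2 steps)

Derivation:
  start: (λ.0) ((λ.0) (λ.0))
  [1] (λ.0) (λ.0)
  [2] λ.0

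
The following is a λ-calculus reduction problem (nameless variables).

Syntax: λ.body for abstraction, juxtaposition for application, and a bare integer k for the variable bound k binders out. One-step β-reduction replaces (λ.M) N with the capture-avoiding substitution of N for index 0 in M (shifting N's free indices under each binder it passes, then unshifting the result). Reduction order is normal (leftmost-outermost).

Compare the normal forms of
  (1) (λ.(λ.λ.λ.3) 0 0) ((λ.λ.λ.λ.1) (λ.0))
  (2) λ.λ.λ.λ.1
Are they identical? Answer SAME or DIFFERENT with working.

Term A:
  start: (λ.(λ.λ.λ.3) 0 0) ((λ.λ.λ.λ.1) (λ.0))
  →1  (λ.λ.λ.(λ.λ.λ.λ.1) (λ.0)) ((λ.λ.λ.λ.1) (λ.0)) ((λ.λ.λ.λ.1) (λ.0))
  →2  (λ.λ.(λ.λ.λ.λ.1) (λ.0)) ((λ.λ.λ.λ.1) (λ.0))
  →3  λ.(λ.λ.λ.λ.1) (λ.0)
  →4  λ.λ.λ.λ.1

Term B:
  start: λ.λ.λ.λ.1

Answer: SAME — A ⇓ λ.λ.λ.λ.1, B ⇓ λ.λ.λ.λ.1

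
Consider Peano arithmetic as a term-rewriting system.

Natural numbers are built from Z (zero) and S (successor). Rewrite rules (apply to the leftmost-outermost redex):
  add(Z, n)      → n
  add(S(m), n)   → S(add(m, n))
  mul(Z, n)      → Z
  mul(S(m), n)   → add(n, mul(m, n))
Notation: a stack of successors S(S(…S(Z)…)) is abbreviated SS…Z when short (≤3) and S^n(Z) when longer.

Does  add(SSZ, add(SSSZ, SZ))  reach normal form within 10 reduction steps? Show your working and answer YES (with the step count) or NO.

  start: add(SSZ, add(SSSZ, SZ))
  →1  S(add(SZ, add(SSSZ, SZ)))
  →2  S(S(add(Z, add(SSSZ, SZ))))
  →3  S(S(add(SSSZ, SZ)))
  →4  S(S(S(add(SSZ, SZ))))
  →5  S(S(S(S(add(SZ, SZ)))))
  →6  S(S(S(S(S(add(Z, SZ))))))
  →7  S^6(Z)

Answer: YES — reaches normal form S^6(Z) in 7 ≤ 10 steps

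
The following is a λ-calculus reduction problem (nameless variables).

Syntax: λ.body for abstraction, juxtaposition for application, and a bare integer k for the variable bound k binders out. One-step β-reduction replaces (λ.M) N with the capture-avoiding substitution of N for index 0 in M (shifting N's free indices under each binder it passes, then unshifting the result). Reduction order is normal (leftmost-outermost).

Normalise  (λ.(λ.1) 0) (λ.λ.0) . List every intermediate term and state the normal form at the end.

  start: (λ.(λ.1) 0) (λ.λ.0)
  [1] (λ.λ.λ.0) (λ.λ.0)
  [2] λ.λ.0

Answer: normal form = λ.λ.0  (in 2 steps)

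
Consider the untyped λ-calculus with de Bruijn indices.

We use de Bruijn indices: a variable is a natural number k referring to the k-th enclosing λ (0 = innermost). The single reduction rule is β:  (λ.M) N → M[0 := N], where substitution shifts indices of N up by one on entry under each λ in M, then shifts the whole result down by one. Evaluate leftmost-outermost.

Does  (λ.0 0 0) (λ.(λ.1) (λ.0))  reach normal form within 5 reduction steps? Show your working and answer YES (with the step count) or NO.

  start: (λ.0 0 0) (λ.(λ.1) (λ.0))
  step 1: (λ.(λ.1) (λ.0)) (λ.(λ.1) (λ.0)) (λ.(λ.1) (λ.0))
  step 2: (λ.λ.(λ.1) (λ.0)) (λ.0) (λ.(λ.1) (λ.0))
  step 3: (λ.(λ.1) (λ.0)) (λ.(λ.1) (λ.0))
  step 4: (λ.λ.(λ.1) (λ.0)) (λ.0)
  step 5: λ.(λ.1) (λ.0)

Answer: NO — after 5 steps the term is λ.(λ.1) (λ.0), not yet normal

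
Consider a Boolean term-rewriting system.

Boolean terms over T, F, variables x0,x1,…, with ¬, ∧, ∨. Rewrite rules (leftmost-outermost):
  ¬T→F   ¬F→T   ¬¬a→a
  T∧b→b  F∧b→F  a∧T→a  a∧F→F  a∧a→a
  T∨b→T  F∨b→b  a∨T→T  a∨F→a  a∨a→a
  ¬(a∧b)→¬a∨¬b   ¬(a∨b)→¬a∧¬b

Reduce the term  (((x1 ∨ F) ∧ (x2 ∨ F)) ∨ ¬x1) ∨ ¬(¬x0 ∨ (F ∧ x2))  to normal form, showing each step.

Answer: normal form = ((x1 ∧ x2) ∨ ¬x1) ∨ x0  (in 8 steps)

Reduction:
  start: (((x1 ∨ F) ∧ (x2 ∨ F)) ∨ ¬x1) ∨ ¬(¬x0 ∨ (F ∧ x2))
  [1] ((x1 ∧ (x2 ∨ F)) ∨ ¬x1) ∨ ¬(¬x0 ∨ (F ∧ x2))
  [2] ((x1 ∧ x2) ∨ ¬x1) ∨ ¬(¬x0 ∨ (F ∧ x2))
  [3] ((x1 ∧ x2) ∨ ¬x1) ∨ (¬¬x0 ∧ ¬(F ∧ x2))
  [4] ((x1 ∧ x2) ∨ ¬x1) ∨ (x0 ∧ ¬(F ∧ x2))
  [5] ((x1 ∧ x2) ∨ ¬x1) ∨ (x0 ∧ (¬F ∨ ¬x2))
  [6] ((x1 ∧ x2) ∨ ¬x1) ∨ (x0 ∧ (T ∨ ¬x2))
  [7] ((x1 ∧ x2) ∨ ¬x1) ∨ (x0 ∧ T)
  [8] ((x1 ∧ x2) ∨ ¬x1) ∨ x0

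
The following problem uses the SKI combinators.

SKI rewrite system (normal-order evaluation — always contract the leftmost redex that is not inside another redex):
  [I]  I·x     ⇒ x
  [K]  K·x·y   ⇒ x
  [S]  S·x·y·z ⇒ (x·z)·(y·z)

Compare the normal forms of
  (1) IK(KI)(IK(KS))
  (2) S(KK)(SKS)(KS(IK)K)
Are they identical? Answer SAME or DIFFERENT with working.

Term A:
  start: IK(KI)(IK(KS))
  [1] K(KI)(IK(KS))
  [2] KI

Term B:
  start: S(KK)(SKS)(KS(IK)K)
  [1] KK(KS(IK)K)(SKS(KS(IK)K))
  [2] K(SKS(KS(IK)K))
  [3] K(K(KS(IK)K)(S(KS(IK)K)))
  [4] K(KS(IK)K)
  [5] K(SK)

Answer: DIFFERENT — A ⇓ KI, B ⇓ K(SK)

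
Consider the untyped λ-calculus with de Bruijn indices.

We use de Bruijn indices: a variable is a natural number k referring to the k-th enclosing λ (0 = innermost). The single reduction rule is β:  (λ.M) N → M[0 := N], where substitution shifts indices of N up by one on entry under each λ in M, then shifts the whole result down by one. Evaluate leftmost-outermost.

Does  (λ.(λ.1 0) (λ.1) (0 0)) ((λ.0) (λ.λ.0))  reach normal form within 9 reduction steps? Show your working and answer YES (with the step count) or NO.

  start: (λ.(λ.1 0) (λ.1) (0 0)) ((λ.0) (λ.λ.0))
  [1] (λ.(λ.0) (λ.λ.0) 0) (λ.(λ.0) (λ.λ.0)) ((λ.0) (λ.λ.0) ((λ.0) (λ.λ.0)))
  [2] (λ.0) (λ.λ.0) (λ.(λ.0) (λ.λ.0)) ((λ.0) (λ.λ.0) ((λ.0) (λ.λ.0)))
  [3] (λ.λ.0) (λ.(λ.0) (λ.λ.0)) ((λ.0) (λ.λ.0) ((λ.0) (λ.λ.0)))
  [4] (λ.0) ((λ.0) (λ.λ.0) ((λ.0) (λ.λ.0)))
  [5] (λ.0) (λ.λ.0) ((λ.0) (λ.λ.0))
  [6] (λ.λ.0) ((λ.0) (λ.λ.0))
  [7] λ.0

Answer: YES — reaches normal form λ.0 in 7 ≤ 9 steps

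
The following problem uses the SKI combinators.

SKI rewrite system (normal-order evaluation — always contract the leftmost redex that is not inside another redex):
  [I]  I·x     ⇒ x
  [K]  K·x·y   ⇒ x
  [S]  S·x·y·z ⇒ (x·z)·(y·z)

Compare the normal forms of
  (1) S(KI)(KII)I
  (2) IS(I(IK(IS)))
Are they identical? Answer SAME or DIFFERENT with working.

Answer: DIFFERENT — A ⇓ I, B ⇓ S(KS)

Working:
Term A:
  start: S(KI)(KII)I
  →1  KII(KIII)
  →2  I(KIII)
  →3  KIII
  →4  II
  →5  I

Term B:
  start: IS(I(IK(IS)))
  →1  S(I(IK(IS)))
  →2  S(IK(IS))
  →3  S(K(IS))
  →4  S(KS)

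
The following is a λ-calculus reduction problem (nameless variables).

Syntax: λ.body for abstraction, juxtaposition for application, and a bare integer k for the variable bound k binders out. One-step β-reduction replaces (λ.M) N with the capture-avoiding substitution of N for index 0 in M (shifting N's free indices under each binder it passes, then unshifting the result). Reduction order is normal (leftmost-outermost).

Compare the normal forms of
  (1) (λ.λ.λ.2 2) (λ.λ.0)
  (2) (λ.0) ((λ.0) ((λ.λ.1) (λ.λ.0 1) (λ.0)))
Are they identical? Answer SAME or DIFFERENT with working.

Answer: DIFFERENT — A ⇓ λ.λ.λ.0, B ⇓ λ.λ.0 1

Working:
Term A:
  start: (λ.λ.λ.2 2) (λ.λ.0)
  step 1: λ.λ.(λ.λ.0) (λ.λ.0)
  step 2: λ.λ.λ.0

Term B:
  start: (λ.0) ((λ.0) ((λ.λ.1) (λ.λ.0 1) (λ.0)))
  step 1: (λ.0) ((λ.λ.1) (λ.λ.0 1) (λ.0))
  step 2: (λ.λ.1) (λ.λ.0 1) (λ.0)
  step 3: (λ.λ.λ.0 1) (λ.0)
  step 4: λ.λ.0 1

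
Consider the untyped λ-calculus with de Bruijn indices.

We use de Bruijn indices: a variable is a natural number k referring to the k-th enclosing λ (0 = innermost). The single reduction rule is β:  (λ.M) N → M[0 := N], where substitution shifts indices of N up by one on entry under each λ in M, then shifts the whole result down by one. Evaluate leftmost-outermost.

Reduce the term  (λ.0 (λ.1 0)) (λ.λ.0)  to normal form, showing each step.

  start: (λ.0 (λ.1 0)) (λ.λ.0)
  step 1: (λ.λ.0) (λ.(λ.λ.0) 0)
  step 2: λ.0

Answer: normal form = λ.0  (in 2 steps)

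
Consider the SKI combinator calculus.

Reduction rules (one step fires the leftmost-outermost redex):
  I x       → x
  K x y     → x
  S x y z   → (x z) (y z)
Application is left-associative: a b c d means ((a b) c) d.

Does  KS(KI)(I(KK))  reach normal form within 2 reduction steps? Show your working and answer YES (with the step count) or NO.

Answer: YES — reaches normal form S(KK) in 2 ≤ 2 steps

Derivation:
  start: KS(KI)(I(KK))
  →1  S(I(KK))
  →2  S(KK)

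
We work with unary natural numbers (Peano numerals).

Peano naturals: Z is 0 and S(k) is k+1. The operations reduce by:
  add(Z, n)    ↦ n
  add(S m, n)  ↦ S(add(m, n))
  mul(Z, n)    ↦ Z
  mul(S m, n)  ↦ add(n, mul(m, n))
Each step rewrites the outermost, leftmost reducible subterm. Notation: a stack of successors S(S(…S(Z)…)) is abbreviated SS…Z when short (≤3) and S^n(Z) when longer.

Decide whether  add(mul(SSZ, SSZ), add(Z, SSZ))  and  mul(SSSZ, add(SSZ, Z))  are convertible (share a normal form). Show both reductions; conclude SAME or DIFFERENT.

Term A:
  start: add(mul(SSZ, SSZ), add(Z, SSZ))
  [1] add(add(SSZ, mul(SZ, SSZ)), add(Z, SSZ))
  [2] add(S(add(SZ, mul(SZ, SSZ))), add(Z, SSZ))
  [3] S(add(add(SZ, mul(SZ, SSZ)), add(Z, SSZ)))
  [4] S(add(S(add(Z, mul(SZ, SSZ))), add(Z, SSZ)))
  [5] S(S(add(add(Z, mul(SZ, SSZ)), add(Z, SSZ))))
  [6] S(S(add(mul(SZ, SSZ), add(Z, SSZ))))
  [7] S(S(add(add(SSZ, mul(Z, SSZ)), add(Z, SSZ))))
  [8] S(S(add(S(add(SZ, mul(Z, SSZ))), add(Z, SSZ))))
  [9] S(S(S(add(add(SZ, mul(Z, SSZ)), add(Z, SSZ)))))
  [10] S(S(S(add(S(add(Z, mul(Z, SSZ))), add(Z, SSZ)))))
  [11] S(S(S(S(add(add(Z, mul(Z, SSZ)), add(Z, SSZ))))))
  [12] S(S(S(S(add(mul(Z, SSZ), add(Z, SSZ))))))
  [13] S(S(S(S(add(Z, add(Z, SSZ))))))
  [14] S(S(S(S(add(Z, SSZ)))))
  [15] S^6(Z)

Term B:
  start: mul(SSSZ, add(SSZ, Z))
  [1] add(add(SSZ, Z), mul(SSZ, add(SSZ, Z)))
  [2] add(S(add(SZ, Z)), mul(SSZ, add(SSZ, Z)))
  [3] S(add(add(SZ, Z), mul(SSZ, add(SSZ, Z))))
  [4] S(add(S(add(Z, Z)), mul(SSZ, add(SSZ, Z))))
  [5] S(S(add(add(Z, Z), mul(SSZ, add(SSZ, Z)))))
  [6] S(S(add(Z, mul(SSZ, add(SSZ, Z)))))
  [7] S(S(mul(SSZ, add(SSZ, Z))))
  [8] S(S(add(add(SSZ, Z), mul(SZ, add(SSZ, Z)))))
  [9] S(S(add(S(add(SZ, Z)), mul(SZ, add(SSZ, Z)))))
  [10] S(S(S(add(add(SZ, Z), mul(SZ, add(SSZ, Z))))))
  [11] S(S(S(add(S(add(Z, Z)), mul(SZ, add(SSZ, Z))))))
  [12] S(S(S(S(add(add(Z, Z), mul(SZ, add(SSZ, Z)))))))
  [13] S(S(S(S(add(Z, mul(SZ, add(SSZ, Z)))))))
  [14] S(S(S(S(mul(SZ, add(SSZ, Z))))))
  [15] S(S(S(S(add(add(SSZ, Z), mul(Z, add(SSZ, Z)))))))
  [16] S(S(S(S(add(S(add(SZ, Z)), mul(Z, add(SSZ, Z)))))))
  [17] S(S(S(S(S(add(add(SZ, Z), mul(Z, add(SSZ, Z))))))))
  [18] S(S(S(S(S(add(S(add(Z, Z)), mul(Z, add(SSZ, Z))))))))
  [19] S(S(S(S(S(S(add(add(Z, Z), mul(Z, add(SSZ, Z)))))))))
  [20] S(S(S(S(S(S(add(Z, mul(Z, add(SSZ, Z)))))))))
  [21] S(S(S(S(S(S(mul(Z, add(SSZ, Z))))))))
  [22] S^6(Z)

Answer: SAME — A ⇓ S^6(Z), B ⇓ S^6(Z)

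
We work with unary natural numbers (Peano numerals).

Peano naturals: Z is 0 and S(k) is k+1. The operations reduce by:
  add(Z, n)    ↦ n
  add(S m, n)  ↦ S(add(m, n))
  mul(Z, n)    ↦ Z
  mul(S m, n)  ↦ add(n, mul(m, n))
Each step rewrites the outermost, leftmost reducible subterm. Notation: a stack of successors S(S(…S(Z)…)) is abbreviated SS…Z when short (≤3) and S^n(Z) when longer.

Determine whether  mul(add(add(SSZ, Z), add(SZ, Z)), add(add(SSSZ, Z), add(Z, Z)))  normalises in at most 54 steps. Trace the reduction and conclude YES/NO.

  start: mul(add(add(SSZ, Z), add(SZ, Z)), add(add(SSSZ, Z), add(Z, Z)))
  [1] mul(add(S(add(SZ, Z)), add(SZ, Z)), add(add(SSSZ, Z), add(Z, Z)))
  [2] mul(S(add(add(SZ, Z), add(SZ, Z))), add(add(SSSZ, Z), add(Z, Z)))
  [3] add(add(add(SSSZ, Z), add(Z, Z)), mul(add(add(SZ, Z), add(SZ, Z)), add(add(SSSZ, Z), add(Z, Z))))
  [4] add(add(S(add(SSZ, Z)), add(Z, Z)), mul(add(add(SZ, Z), add(SZ, Z)), add(add(SSSZ, Z), add(Z, Z))))
  [5] add(S(add(add(SSZ, Z), add(Z, Z))), mul(add(add(SZ, Z), add(SZ, Z)), add(add(SSSZ, Z), add(Z, Z))))
  [6] S(add(add(add(SSZ, Z), add(Z, Z)), mul(add(add(SZ, Z), add(SZ, Z)), add(add(SSSZ, Z), add(Z, Z)))))
  [7] S(add(add(S(add(SZ, Z)), add(Z, Z)), mul(add(add(SZ, Z), add(SZ, Z)), add(add(SSSZ, Z), add(Z, Z)))))
  [8] S(add(S(add(add(SZ, Z), add(Z, Z))), mul(add(add(SZ, Z), add(SZ, Z)), add(add(SSSZ, Z), add(Z, Z)))))
  [9] S(S(add(add(add(SZ, Z), add(Z, Z)), mul(add(add(SZ, Z), add(SZ, Z)), add(add(SSSZ, Z), add(Z, Z))))))
  [10] S(S(add(add(S(add(Z, Z)), add(Z, Z)), mul(add(add(SZ, Z), add(SZ, Z)), add(add(SSSZ, Z), add(Z, Z))))))
  [11] S(S(add(S(add(add(Z, Z), add(Z, Z))), mul(add(add(SZ, Z), add(SZ, Z)), add(add(SSSZ, Z), add(Z, Z))))))
  [12] S(S(S(add(add(add(Z, Z), add(Z, Z)), mul(add(add(SZ, Z), add(SZ, Z)), add(add(SSSZ, Z), add(Z, Z)))))))
  [13] S(S(S(add(add(Z, add(Z, Z)), mul(add(add(SZ, Z), add(SZ, Z)), add(add(SSSZ, Z), add(Z, Z)))))))
  [14] S(S(S(add(add(Z, Z), mul(add(add(SZ, Z), add(SZ, Z)), add(add(SSSZ, Z), add(Z, Z)))))))
  [15] S(S(S(add(Z, mul(add(add(SZ, Z), add(SZ, Z)), add(add(SSSZ, Z), add(Z, Z)))))))
  [16] S(S(S(mul(add(add(SZ, Z), add(SZ, Z)), add(add(SSSZ, Z), add(Z, Z))))))
  [17] S(S(S(mul(add(S(add(Z, Z)), add(SZ, Z)), add(add(SSSZ, Z), add(Z, Z))))))
  [18] S(S(S(mul(S(add(add(Z, Z), add(SZ, Z))), add(add(SSSZ, Z), add(Z, Z))))))
  [19] S(S(S(add(add(add(SSSZ, Z), add(Z, Z)), mul(add(add(Z, Z), add(SZ, Z)), add(add(SSSZ, Z), add(Z, Z)))))))
  [20] S(S(S(add(add(S(add(SSZ, Z)), add(Z, Z)), mul(add(add(Z, Z), add(SZ, Z)), add(add(SSSZ, Z), add(Z, Z)))))))
  [21] S(S(S(add(S(add(add(SSZ, Z), add(Z, Z))), mul(add(add(Z, Z), add(SZ, Z)), add(add(SSSZ, Z), add(Z, Z)))))))
  [22] S(S(S(S(add(add(add(SSZ, Z), add(Z, Z)), mul(add(add(Z, Z), add(SZ, Z)), add(add(SSSZ, Z), add(Z, Z))))))))
  [23] S(S(S(S(add(add(S(add(SZ, Z)), add(Z, Z)), mul(add(add(Z, Z), add(SZ, Z)), add(add(SSSZ, Z), add(Z, Z))))))))
  [24] S(S(S(S(add(S(add(add(SZ, Z), add(Z, Z))), mul(add(add(Z, Z), add(SZ, Z)), add(add(SSSZ, Z), add(Z, Z))))))))
  [25] S(S(S(S(S(add(add(add(SZ, Z), add(Z, Z)), mul(add(add(Z, Z), add(SZ, Z)), add(add(SSSZ, Z), add(Z, Z)))))))))
  [26] S(S(S(S(S(add(add(S(add(Z, Z)), add(Z, Z)), mul(add(add(Z, Z), add(SZ, Z)), add(add(SSSZ, Z), add(Z, Z)))))))))
  [27] S(S(S(S(S(add(S(add(add(Z, Z), add(Z, Z))), mul(add(add(Z, Z), add(SZ, Z)), add(add(SSSZ, Z), add(Z, Z)))))))))
  [28] S(S(S(S(S(S(add(add(add(Z, Z), add(Z, Z)), mul(add(add(Z, Z), add(SZ, Z)), add(add(SSSZ, Z), add(Z, Z))))))))))
  [29] S(S(S(S(S(S(add(add(Z, add(Z, Z)), mul(add(add(Z, Z), add(SZ, Z)), add(add(SSSZ, Z), add(Z, Z))))))))))
  [30] S(S(S(S(S(S(add(add(Z, Z), mul(add(add(Z, Z), add(SZ, Z)), add(add(SSSZ, Z), add(Z, Z))))))))))
  [31] S(S(S(S(S(S(add(Z, mul(add(add(Z, Z), add(SZ, Z)), add(add(SSSZ, Z), add(Z, Z))))))))))
  [32] S(S(S(S(S(S(mul(add(add(Z, Z), add(SZ, Z)), add(add(SSSZ, Z), add(Z, Z)))))))))
  [33] S(S(S(S(S(S(mul(add(Z, add(SZ, Z)), add(add(SSSZ, Z), add(Z, Z)))))))))
  [34] S(S(S(S(S(S(mul(add(SZ, Z), add(add(SSSZ, Z), add(Z, Z)))))))))
  [35] S(S(S(S(S(S(mul(S(add(Z, Z)), add(add(SSSZ, Z), add(Z, Z)))))))))
  [36] S(S(S(S(S(S(add(add(add(SSSZ, Z), add(Z, Z)), mul(add(Z, Z), add(add(SSSZ, Z), add(Z, Z))))))))))
  [37] S(S(S(S(S(S(add(add(S(add(SSZ, Z)), add(Z, Z)), mul(add(Z, Z), add(add(SSSZ, Z), add(Z, Z))))))))))
  [38] S(S(S(S(S(S(add(S(add(add(SSZ, Z), add(Z, Z))), mul(add(Z, Z), add(add(SSSZ, Z), add(Z, Z))))))))))
  [39] S(S(S(S(S(S(S(add(add(add(SSZ, Z), add(Z, Z)), mul(add(Z, Z), add(add(SSSZ, Z), add(Z, Z)))))))))))
  [40] S(S(S(S(S(S(S(add(add(S(add(SZ, Z)), add(Z, Z)), mul(add(Z, Z), add(add(SSSZ, Z), add(Z, Z)))))))))))
  [41] S(S(S(S(S(S(S(add(S(add(add(SZ, Z), add(Z, Z))), mul(add(Z, Z), add(add(SSSZ, Z), add(Z, Z)))))))))))
  [42] S(S(S(S(S(S(S(S(add(add(add(SZ, Z), add(Z, Z)), mul(add(Z, Z), add(add(SSSZ, Z), add(Z, Z))))))))))))
  [43] S(S(S(S(S(S(S(S(add(add(S(add(Z, Z)), add(Z, Z)), mul(add(Z, Z), add(add(SSSZ, Z), add(Z, Z))))))))))))
  [44] S(S(S(S(S(S(S(S(add(S(add(add(Z, Z), add(Z, Z))), mul(add(Z, Z), add(add(SSSZ, Z), add(Z, Z))))))))))))
  [45] S(S(S(S(S(S(S(S(S(add(add(add(Z, Z), add(Z, Z)), mul(add(Z, Z), add(add(SSSZ, Z), add(Z, Z)))))))))))))
  [46] S(S(S(S(S(S(S(S(S(add(add(Z, add(Z, Z)), mul(add(Z, Z), add(add(SSSZ, Z), add(Z, Z)))))))))))))
  [47] S(S(S(S(S(S(S(S(S(add(add(Z, Z), mul(add(Z, Z), add(add(SSSZ, Z), add(Z, Z)))))))))))))
  [48] S(S(S(S(S(S(S(S(S(add(Z, mul(add(Z, Z), add(add(SSSZ, Z), add(Z, Z)))))))))))))
  [49] S(S(S(S(S(S(S(S(S(mul(add(Z, Z), add(add(SSSZ, Z), add(Z, Z))))))))))))
  [50] S(S(S(S(S(S(S(S(S(mul(Z, add(add(SSSZ, Z), add(Z, Z))))))))))))
  [51] S^9(Z)

Answer: YES — reaches normal form S^9(Z) in 51 ≤ 54 steps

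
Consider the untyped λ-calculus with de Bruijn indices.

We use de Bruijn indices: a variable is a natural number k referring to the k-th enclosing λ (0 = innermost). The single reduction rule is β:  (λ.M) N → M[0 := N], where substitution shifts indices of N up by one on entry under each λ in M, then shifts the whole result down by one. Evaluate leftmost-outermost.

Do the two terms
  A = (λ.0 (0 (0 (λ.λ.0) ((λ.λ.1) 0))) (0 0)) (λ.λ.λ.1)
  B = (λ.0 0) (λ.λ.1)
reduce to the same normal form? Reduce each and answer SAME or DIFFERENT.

Term A:
  start: (λ.0 (0 (0 (λ.λ.0) ((λ.λ.1) 0))) (0 0)) (λ.λ.λ.1)
  [1] (λ.λ.λ.1) ((λ.λ.λ.1) ((λ.λ.λ.1) (λ.λ.0) ((λ.λ.1) (λ.λ.λ.1)))) ((λ.λ.λ.1) (λ.λ.λ.1))
  [2] (λ.λ.1) ((λ.λ.λ.1) (λ.λ.λ.1))
  [3] λ.(λ.λ.λ.1) (λ.λ.λ.1)
  [4] λ.λ.λ.1

Term B:
  start: (λ.0 0) (λ.λ.1)
  [1] (λ.λ.1) (λ.λ.1)
  [2] λ.λ.λ.1

Answer: SAME — A ⇓ λ.λ.λ.1, B ⇓ λ.λ.λ.1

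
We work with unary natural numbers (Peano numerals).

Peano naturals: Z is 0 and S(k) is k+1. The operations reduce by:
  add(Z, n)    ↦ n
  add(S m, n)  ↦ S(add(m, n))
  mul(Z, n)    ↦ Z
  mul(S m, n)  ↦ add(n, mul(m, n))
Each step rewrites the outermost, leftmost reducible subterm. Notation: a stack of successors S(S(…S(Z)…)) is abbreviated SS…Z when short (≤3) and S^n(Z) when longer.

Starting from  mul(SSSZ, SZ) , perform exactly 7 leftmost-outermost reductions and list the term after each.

  start: mul(SSSZ, SZ)
  step 1: add(SZ, mul(SSZ, SZ))
  step 2: S(add(Z, mul(SSZ, SZ)))
  step 3: S(mul(SSZ, SZ))
  step 4: S(add(SZ, mul(SZ, SZ)))
  step 5: S(S(add(Z, mul(SZ, SZ))))
  step 6: S(S(mul(SZ, SZ)))
  step 7: S(S(add(SZ, mul(Z, SZ))))

Answer: after 7 steps: S(S(add(SZ, mul(Z, SZ))))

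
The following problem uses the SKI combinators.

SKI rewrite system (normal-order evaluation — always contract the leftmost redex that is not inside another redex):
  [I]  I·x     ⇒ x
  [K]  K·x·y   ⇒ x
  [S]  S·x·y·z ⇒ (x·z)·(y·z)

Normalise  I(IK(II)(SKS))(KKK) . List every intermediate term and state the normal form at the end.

  start: I(IK(II)(SKS))(KKK)
  step 1: IK(II)(SKS)(KKK)
  step 2: K(II)(SKS)(KKK)
  step 3: II(KKK)
  step 4: I(KKK)
  step 5: KKK
  step 6: K

Answer: normal form = K  (in 6 steps)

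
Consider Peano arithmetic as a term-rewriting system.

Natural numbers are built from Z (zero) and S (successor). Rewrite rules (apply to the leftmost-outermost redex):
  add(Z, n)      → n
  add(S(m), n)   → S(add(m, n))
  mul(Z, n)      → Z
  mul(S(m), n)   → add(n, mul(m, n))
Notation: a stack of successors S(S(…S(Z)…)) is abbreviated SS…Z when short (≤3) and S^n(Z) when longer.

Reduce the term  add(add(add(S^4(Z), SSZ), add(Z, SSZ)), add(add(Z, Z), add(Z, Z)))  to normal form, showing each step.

Answer: normal form = S^8(Z)  (in 25 steps)

Reduction:
  start: add(add(add(S^4(Z), SSZ), add(Z, SSZ)), add(add(Z, Z), add(Z, Z)))
  →1  add(add(S(add(SSSZ, SSZ)), add(Z, SSZ)), add(add(Z, Z), add(Z, Z)))
  →2  add(S(add(add(SSSZ, SSZ), add(Z, SSZ))), add(add(Z, Z), add(Z, Z)))
  →3  S(add(add(add(SSSZ, SSZ), add(Z, SSZ)), add(add(Z, Z), add(Z, Z))))
  →4  S(add(add(S(add(SSZ, SSZ)), add(Z, SSZ)), add(add(Z, Z), add(Z, Z))))
  →5  S(add(S(add(add(SSZ, SSZ), add(Z, SSZ))), add(add(Z, Z), add(Z, Z))))
  →6  S(S(add(add(add(SSZ, SSZ), add(Z, SSZ)), add(add(Z, Z), add(Z, Z)))))
  →7  S(S(add(add(S(add(SZ, SSZ)), add(Z, SSZ)), add(add(Z, Z), add(Z, Z)))))
  →8  S(S(add(S(add(add(SZ, SSZ), add(Z, SSZ))), add(add(Z, Z), add(Z, Z)))))
  →9  S(S(S(add(add(add(SZ, SSZ), add(Z, SSZ)), add(add(Z, Z), add(Z, Z))))))
  →10  S(S(S(add(add(S(add(Z, SSZ)), add(Z, SSZ)), add(add(Z, Z), add(Z, Z))))))
  →11  S(S(S(add(S(add(add(Z, SSZ), add(Z, SSZ))), add(add(Z, Z), add(Z, Z))))))
  →12  S(S(S(S(add(add(add(Z, SSZ), add(Z, SSZ)), add(add(Z, Z), add(Z, Z)))))))
  →13  S(S(S(S(add(add(SSZ, add(Z, SSZ)), add(add(Z, Z), add(Z, Z)))))))
  →14  S(S(S(S(add(S(add(SZ, add(Z, SSZ))), add(add(Z, Z), add(Z, Z)))))))
  →15  S(S(S(S(S(add(add(SZ, add(Z, SSZ)), add(add(Z, Z), add(Z, Z))))))))
  →16  S(S(S(S(S(add(S(add(Z, add(Z, SSZ))), add(add(Z, Z), add(Z, Z))))))))
  →17  S(S(S(S(S(S(add(add(Z, add(Z, SSZ)), add(add(Z, Z), add(Z, Z)))))))))
  →18  S(S(S(S(S(S(add(add(Z, SSZ), add(add(Z, Z), add(Z, Z)))))))))
  →19  S(S(S(S(S(S(add(SSZ, add(add(Z, Z), add(Z, Z)))))))))
  →20  S(S(S(S(S(S(S(add(SZ, add(add(Z, Z), add(Z, Z))))))))))
  →21  S(S(S(S(S(S(S(S(add(Z, add(add(Z, Z), add(Z, Z)))))))))))
  →22  S(S(S(S(S(S(S(S(add(add(Z, Z), add(Z, Z))))))))))
  →23  S(S(S(S(S(S(S(S(add(Z, add(Z, Z))))))))))
  →24  S(S(S(S(S(S(S(S(add(Z, Z)))))))))
  →25  S^8(Z)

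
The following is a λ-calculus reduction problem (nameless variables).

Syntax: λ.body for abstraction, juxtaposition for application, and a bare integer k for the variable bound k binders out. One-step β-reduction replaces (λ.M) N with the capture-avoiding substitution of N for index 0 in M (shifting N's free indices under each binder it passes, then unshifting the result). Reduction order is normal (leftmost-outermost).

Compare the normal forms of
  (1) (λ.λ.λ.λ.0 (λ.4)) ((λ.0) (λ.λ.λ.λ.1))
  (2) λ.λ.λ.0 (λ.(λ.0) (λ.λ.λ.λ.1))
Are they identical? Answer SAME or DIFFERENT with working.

Term A:
  start: (λ.λ.λ.λ.0 (λ.4)) ((λ.0) (λ.λ.λ.λ.1))
  →1  λ.λ.λ.0 (λ.(λ.0) (λ.λ.λ.λ.1))
  →2  λ.λ.λ.0 (λ.λ.λ.λ.λ.1)

Term B:
  start: λ.λ.λ.0 (λ.(λ.0) (λ.λ.λ.λ.1))
  →1  λ.λ.λ.0 (λ.λ.λ.λ.λ.1)

Answer: SAME — A ⇓ λ.λ.λ.0 (λ.λ.λ.λ.λ.1), B ⇓ λ.λ.λ.0 (λ.λ.λ.λ.λ.1)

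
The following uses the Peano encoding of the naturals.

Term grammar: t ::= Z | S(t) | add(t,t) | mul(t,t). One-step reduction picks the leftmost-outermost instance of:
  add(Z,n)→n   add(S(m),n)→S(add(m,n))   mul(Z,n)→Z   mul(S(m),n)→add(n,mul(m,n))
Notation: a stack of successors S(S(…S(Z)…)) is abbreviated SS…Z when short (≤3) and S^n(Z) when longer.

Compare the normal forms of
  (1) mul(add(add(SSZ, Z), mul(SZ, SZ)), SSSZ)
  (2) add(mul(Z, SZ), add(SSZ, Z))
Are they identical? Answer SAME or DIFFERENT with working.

Term A:
  start: mul(add(add(SSZ, Z), mul(SZ, SZ)), SSSZ)
  step 1: mul(add(S(add(SZ, Z)), mul(SZ, SZ)), SSSZ)
  step 2: mul(S(add(add(SZ, Z), mul(SZ, SZ))), SSSZ)
  step 3: add(SSSZ, mul(add(add(SZ, Z), mul(SZ, SZ)), SSSZ))
  step 4: S(add(SSZ, mul(add(add(SZ, Z), mul(SZ, SZ)), SSSZ)))
  step 5: S(S(add(SZ, mul(add(add(SZ, Z), mul(SZ, SZ)), SSSZ))))
  step 6: S(S(S(add(Z, mul(add(add(SZ, Z), mul(SZ, SZ)), SSSZ)))))
  step 7: S(S(S(mul(add(add(SZ, Z), mul(SZ, SZ)), SSSZ))))
  step 8: S(S(S(mul(add(S(add(Z, Z)), mul(SZ, SZ)), SSSZ))))
  step 9: S(S(S(mul(S(add(add(Z, Z), mul(SZ, SZ))), SSSZ))))
  step 10: S(S(S(add(SSSZ, mul(add(add(Z, Z), mul(SZ, SZ)), SSSZ)))))
  step 11: S(S(S(S(add(SSZ, mul(add(add(Z, Z), mul(SZ, SZ)), SSSZ))))))
  step 12: S(S(S(S(S(add(SZ, mul(add(add(Z, Z), mul(SZ, SZ)), SSSZ)))))))
  step 13: S(S(S(S(S(S(add(Z, mul(add(add(Z, Z), mul(SZ, SZ)), SSSZ))))))))
  step 14: S(S(S(S(S(S(mul(add(add(Z, Z), mul(SZ, SZ)), SSSZ)))))))
  step 15: S(S(S(S(S(S(mul(add(Z, mul(SZ, SZ)), SSSZ)))))))
  step 16: S(S(S(S(S(S(mul(mul(SZ, SZ), SSSZ)))))))
  step 17: S(S(S(S(S(S(mul(add(SZ, mul(Z, SZ)), SSSZ)))))))
  step 18: S(S(S(S(S(S(mul(S(add(Z, mul(Z, SZ))), SSSZ)))))))
  step 19: S(S(S(S(S(S(add(SSSZ, mul(add(Z, mul(Z, SZ)), SSSZ))))))))
  step 20: S(S(S(S(S(S(S(add(SSZ, mul(add(Z, mul(Z, SZ)), SSSZ)))))))))
  step 21: S(S(S(S(S(S(S(S(add(SZ, mul(add(Z, mul(Z, SZ)), SSSZ))))))))))
  step 22: S(S(S(S(S(S(S(S(S(add(Z, mul(add(Z, mul(Z, SZ)), SSSZ)))))))))))
  step 23: S(S(S(S(S(S(S(S(S(mul(add(Z, mul(Z, SZ)), SSSZ))))))))))
  step 24: S(S(S(S(S(S(S(S(S(mul(mul(Z, SZ), SSSZ))))))))))
  step 25: S(S(S(S(S(S(S(S(S(mul(Z, SSSZ))))))))))
  step 26: S^9(Z)

Term B:
  start: add(mul(Z, SZ), add(SSZ, Z))
  step 1: add(Z, add(SSZ, Z))
  step 2: add(SSZ, Z)
  step 3: S(add(SZ, Z))
  step 4: S(S(add(Z, Z)))
  step 5: SSZ

Answer: DIFFERENT — A ⇓ S^9(Z), B ⇓ SSZ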